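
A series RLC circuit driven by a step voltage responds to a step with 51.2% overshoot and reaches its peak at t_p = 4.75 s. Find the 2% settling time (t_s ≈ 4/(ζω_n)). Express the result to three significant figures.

The overshoot fixes ζ = −ln(OS)/√(π²+ln²(OS)) = 0.208.
t_p = π/ω_d ⇒ ω_d = 0.661 rad/s; then ω_n = ω_d/√(1−ζ²) = 0.676 rad/s.
t_s ≈ 4/(ζω_n) = 4/(0.208·0.676) = 28.4 s.

t_s ≈ 28.4 s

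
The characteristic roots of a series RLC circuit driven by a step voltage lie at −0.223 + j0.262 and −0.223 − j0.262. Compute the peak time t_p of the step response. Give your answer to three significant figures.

t_p = π/ω_d with ω_d = 0.262 (the imaginary part), so t_p = 12.0 s.

t_p ≈ 12.0 s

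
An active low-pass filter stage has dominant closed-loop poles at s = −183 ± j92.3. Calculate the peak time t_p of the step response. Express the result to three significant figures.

t_p ≈ 0.0340 s

t_p = π/ω_d with ω_d = 92.3 (the imaginary part), so t_p = 0.0340 s.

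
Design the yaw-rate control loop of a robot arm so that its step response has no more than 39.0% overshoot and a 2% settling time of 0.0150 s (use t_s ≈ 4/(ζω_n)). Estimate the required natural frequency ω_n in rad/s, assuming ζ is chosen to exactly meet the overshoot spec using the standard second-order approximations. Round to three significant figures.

ω_n ≈ 929 rad/s

From %OS = 100·exp(−πζ/√(1−ζ²)), invert to get ζ = −ln(OS)/√(π² + ln²(OS)) with OS = 0.390.
−ln 0.390 = 0.9416, so ζ = 0.9416/√(π² + 0.8866) = 0.287.
From t_s ≈ 4/(ζω_n): ω_n = 4/(ζ·t_s) = 4/(0.287·0.0150) = 929 rad/s.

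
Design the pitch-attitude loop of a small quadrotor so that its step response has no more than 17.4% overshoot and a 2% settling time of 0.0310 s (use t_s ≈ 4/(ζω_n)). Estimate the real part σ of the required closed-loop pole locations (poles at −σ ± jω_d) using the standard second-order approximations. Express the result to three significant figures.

The settling-time spec alone fixes σ = ζω_n = 4/t_s = 4/0.0310 = 129.
(Overshoot then fixes ζ = 0.486 and hence ω_d = σ·√(1−ζ²)/ζ = 232 rad/s.)

σ ≈ 129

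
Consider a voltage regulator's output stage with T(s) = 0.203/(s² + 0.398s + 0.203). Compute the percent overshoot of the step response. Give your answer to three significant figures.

%OS ≈ 21.3%

Comparing the denominator to s² + 2ζω_n s + ω_n²: ω_n = √0.203 = 0.451 rad/s, and 2ζω_n = 0.398 so ζ = 0.398/(2·0.451) = 0.442.
%OS = 100·exp(−πζ/√(1−ζ²)) = 21.3%.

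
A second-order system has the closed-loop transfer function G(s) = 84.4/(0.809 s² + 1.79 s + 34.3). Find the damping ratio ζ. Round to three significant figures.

Dividing through by 0.809: denominator becomes s² + 2.213 s + 42.40.
So ω_n = √42.40 = 6.51 rad/s and ζ = 2.213/(2·6.51) = 0.170.

ζ ≈ 0.170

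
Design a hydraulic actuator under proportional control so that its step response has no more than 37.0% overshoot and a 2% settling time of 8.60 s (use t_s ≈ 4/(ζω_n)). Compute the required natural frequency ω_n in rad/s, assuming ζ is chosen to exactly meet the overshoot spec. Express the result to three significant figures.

ζ = −ln(OS)/√(π² + (ln OS)²). With OS = 0.370, ln OS = −0.9943 and ζ = 0.9943/3.295 = 0.302.
From t_s ≈ 4/(ζω_n): ω_n = 4/(ζ·t_s) = 4/(0.302·8.60) = 1.54 rad/s.

ω_n ≈ 1.54 rad/s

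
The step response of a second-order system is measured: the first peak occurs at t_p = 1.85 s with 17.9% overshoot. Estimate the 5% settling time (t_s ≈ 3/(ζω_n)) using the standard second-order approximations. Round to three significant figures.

The overshoot fixes ζ = −ln(OS)/√(π²+ln²(OS)) = 0.480.
t_p = π/ω_d ⇒ ω_d = 1.70 rad/s; then ω_n = ω_d/√(1−ζ²) = 1.94 rad/s.
t_s ≈ 3/(ζω_n) = 3/(0.480·1.94) = 3.23 s.

t_s ≈ 3.23 s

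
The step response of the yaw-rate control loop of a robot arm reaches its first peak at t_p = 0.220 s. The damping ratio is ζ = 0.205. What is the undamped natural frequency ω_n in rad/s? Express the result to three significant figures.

ω_n ≈ 14.6 rad/s

Peak time t_p = π/ω_d, so ω_d = π/t_p = π/0.220 = 14.3 rad/s.
ω_n = ω_d/√(1−ζ²) = 14.3/√0.958 = 14.6 rad/s.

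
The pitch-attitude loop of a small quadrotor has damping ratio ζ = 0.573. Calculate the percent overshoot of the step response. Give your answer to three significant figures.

%OS ≈ 11.1%

For an underdamped second-order system, %OS = 100·exp(−πζ/√(1−ζ²)).
πζ/√(1−ζ²) = π·0.573/√(1−0.328) = 2.196, so %OS = 100·e^(−2.196) = 11.1%.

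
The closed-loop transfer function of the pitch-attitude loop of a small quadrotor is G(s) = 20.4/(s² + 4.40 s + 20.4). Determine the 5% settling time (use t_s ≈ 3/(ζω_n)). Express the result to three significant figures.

Comparing the denominator to s² + 2ζω_n s + ω_n²: ω_n = √20.4 = 4.52 rad/s, and 2ζω_n = 4.40 so ζ = 4.40/(2·4.52) = 0.487.
t_s ≈ 3/(ζω_n) = 3/(0.487·4.52) = 1.36 s.

t_s ≈ 1.36 s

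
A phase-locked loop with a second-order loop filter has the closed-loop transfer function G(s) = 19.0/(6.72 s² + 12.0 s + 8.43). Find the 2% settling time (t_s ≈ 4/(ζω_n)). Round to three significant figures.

Dividing through by 6.72: denominator becomes s² + 1.786 s + 1.254.
So ω_n = √1.254 = 1.12 rad/s and ζ = 1.786/(2·1.12) = 0.797.
t_s ≈ 4/(ζω_n) = 4.48 s.

t_s ≈ 4.48 s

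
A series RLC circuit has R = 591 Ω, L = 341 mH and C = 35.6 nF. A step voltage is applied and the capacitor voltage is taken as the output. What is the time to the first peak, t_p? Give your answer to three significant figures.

For a series RLC circuit (capacitor voltage as output), ω_n = 1/√(LC) = 1/√(341 mH · 35.6 nF) = 9080 rad/s.
ζ = (R/2)·√(C/L) = (591/2)·√(35.6 nF/341 mH) = 0.0955.
ω_d = 9080·√(1 − 0.0955²) = 9030 rad/s. t_p = π/ω_d = 0.000348 s.

t_p ≈ 0.000348 s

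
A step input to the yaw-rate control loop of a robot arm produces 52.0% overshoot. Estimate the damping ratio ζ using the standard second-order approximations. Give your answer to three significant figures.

From %OS = 100·exp(−πζ/√(1−ζ²)), invert to get ζ = −ln(OS)/√(π² + ln²(OS)) with OS = 0.520.
−ln 0.520 = 0.6539, so ζ = 0.6539/√(π² + 0.4276) = 0.204.

ζ ≈ 0.204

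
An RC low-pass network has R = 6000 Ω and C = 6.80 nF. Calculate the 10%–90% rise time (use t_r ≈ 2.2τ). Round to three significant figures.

t_r ≈ 0.0000898 s

τ = RC = 6000 × 6.80 nF = 0.0000408 s.
t_r ≈ 2.2τ = 0.0000898 s.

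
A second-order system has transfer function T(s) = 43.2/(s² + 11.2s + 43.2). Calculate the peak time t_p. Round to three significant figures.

t_p ≈ 0.913 s

ω_n = √43.2 = 6.57 rad/s; ζ = 11.2/(2·6.57) = 0.852.
ω_d = ω_n√(1−ζ²) = 3.44 rad/s. Then t_p = π/ω_d = 0.913 s.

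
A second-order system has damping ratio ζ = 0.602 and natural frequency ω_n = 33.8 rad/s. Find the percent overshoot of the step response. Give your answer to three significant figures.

For an underdamped second-order system, %OS = 100·exp(−πζ/√(1−ζ²)).
πζ/√(1−ζ²) = π·0.602/√(1−0.362) = 2.369, so %OS = 100·e^(−2.369) = 9.36%.

%OS ≈ 9.36%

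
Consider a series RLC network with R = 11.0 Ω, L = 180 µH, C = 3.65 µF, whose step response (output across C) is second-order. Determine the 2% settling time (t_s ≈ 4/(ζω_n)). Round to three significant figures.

For a series RLC circuit (capacitor voltage as output), ω_n = 1/√(LC) = 1/√(180 µH · 3.65 µF) = 39000 rad/s.
ζ = (R/2)·√(C/L) = (11.0/2)·√(3.65 µF/180 µH) = 0.783.
t_s ≈ 4/(ζω_n) = 0.000131 s.

t_s ≈ 0.000131 s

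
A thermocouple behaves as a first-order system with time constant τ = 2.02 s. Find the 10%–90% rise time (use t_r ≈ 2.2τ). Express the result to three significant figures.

t_r ≈ 4.44 s

t_r ≈ 2.2τ = 4.44 s.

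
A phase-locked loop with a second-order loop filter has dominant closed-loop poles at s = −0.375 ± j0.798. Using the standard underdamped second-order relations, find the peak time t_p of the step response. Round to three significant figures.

t_p = π/ω_d with ω_d = 0.798 (the imaginary part), so t_p = 3.94 s.

t_p ≈ 3.94 s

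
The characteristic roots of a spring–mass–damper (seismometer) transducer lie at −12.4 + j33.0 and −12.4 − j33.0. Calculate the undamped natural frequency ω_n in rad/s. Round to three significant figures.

ω_n ≈ 35.3 rad/s

The poles are at −σ ± jω_d with σ = 12.4 and ω_d = 33.0, so ω_n = √(σ²+ω_d²) = 35.3 rad/s and ζ = σ/ω_n = 0.352.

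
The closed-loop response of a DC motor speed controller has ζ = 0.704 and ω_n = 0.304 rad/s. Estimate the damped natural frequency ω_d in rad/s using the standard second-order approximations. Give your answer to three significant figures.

ω_d = ω_n√(1−ζ²) = 0.304·√0.504 = 0.216 rad/s.

ω_d ≈ 0.216 rad/s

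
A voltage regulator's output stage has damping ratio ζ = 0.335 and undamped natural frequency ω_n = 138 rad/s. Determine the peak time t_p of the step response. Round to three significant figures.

t_p ≈ 0.0242 s

The damped frequency is ω_d = ω_n√(1−ζ²) = 138·√(1−0.112) = 130 rad/s.
Peak time t_p = π/ω_d = π/130 = 0.0242 s.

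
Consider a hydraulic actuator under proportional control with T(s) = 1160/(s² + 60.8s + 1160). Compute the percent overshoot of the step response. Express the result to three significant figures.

ω_n = √1160 = 34.1 rad/s; ζ = 60.8/(2·34.1) = 0.893.
%OS = 100·exp(−πζ/√(1−ζ²)) = 0.199%.

%OS ≈ 0.199%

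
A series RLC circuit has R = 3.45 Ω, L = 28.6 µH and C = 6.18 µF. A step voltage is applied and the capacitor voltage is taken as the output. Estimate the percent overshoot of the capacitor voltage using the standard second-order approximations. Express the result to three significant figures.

For a series RLC circuit (capacitor voltage as output), ω_n = 1/√(LC) = 1/√(28.6 µH · 6.18 µF) = 75200 rad/s.
ζ = (R/2)·√(C/L) = (3.45/2)·√(6.18 µF/28.6 µH) = 0.802.
%OS = 100·exp(−πζ/√(1−ζ²)) = 1.48%.

%OS ≈ 1.48%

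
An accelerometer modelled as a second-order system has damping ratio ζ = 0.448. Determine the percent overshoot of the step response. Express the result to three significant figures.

For an underdamped second-order system, %OS = 100·exp(−πζ/√(1−ζ²)).
πζ/√(1−ζ²) = π·0.448/√(1−0.201) = 1.574, so %OS = 100·e^(−1.574) = 20.7%.

%OS ≈ 20.7%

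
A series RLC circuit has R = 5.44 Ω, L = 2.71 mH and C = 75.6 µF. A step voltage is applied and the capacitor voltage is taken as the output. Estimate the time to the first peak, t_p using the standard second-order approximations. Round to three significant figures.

For a series RLC circuit (capacitor voltage as output), ω_n = 1/√(LC) = 1/√(2.71 mH · 75.6 µF) = 2210 rad/s.
ζ = (R/2)·√(C/L) = (5.44/2)·√(75.6 µF/2.71 mH) = 0.454.
ω_d = 2210·√(1 − 0.454²) = 1970 rad/s. t_p = π/ω_d = 0.00160 s.

t_p ≈ 0.00160 s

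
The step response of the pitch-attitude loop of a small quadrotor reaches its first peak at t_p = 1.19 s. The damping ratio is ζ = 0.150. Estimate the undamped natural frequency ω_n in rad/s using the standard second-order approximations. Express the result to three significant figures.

ω_n ≈ 2.67 rad/s

Peak time t_p = π/ω_d, so ω_d = π/t_p = π/1.19 = 2.64 rad/s.
ω_n = ω_d/√(1−ζ²) = 2.64/√0.978 = 2.67 rad/s.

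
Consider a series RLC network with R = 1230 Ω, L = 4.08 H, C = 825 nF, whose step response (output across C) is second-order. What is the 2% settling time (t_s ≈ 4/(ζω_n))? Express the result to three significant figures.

For a series RLC circuit (capacitor voltage as output), ω_n = 1/√(LC) = 1/√(4.08 H · 825 nF) = 545 rad/s.
ζ = (R/2)·√(C/L) = (1230/2)·√(825 nF/4.08 H) = 0.277.
t_s ≈ 4/(ζω_n) = 0.0265 s.

t_s ≈ 0.0265 s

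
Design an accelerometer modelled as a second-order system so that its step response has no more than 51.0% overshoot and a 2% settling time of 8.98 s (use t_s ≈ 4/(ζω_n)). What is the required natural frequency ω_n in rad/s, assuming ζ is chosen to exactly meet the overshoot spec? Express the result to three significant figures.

Inverting the overshoot relation: ζ = |ln 0.510|/√(π² + ln²0.510) = 0.210.
Then ω_n = 4/(ζ t_s) = 4/(0.210 × 8.98) = 2.13 rad/s.

ω_n ≈ 2.13 rad/s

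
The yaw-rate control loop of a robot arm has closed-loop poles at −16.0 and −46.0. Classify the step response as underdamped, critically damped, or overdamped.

Since the poles are distinct, negative and real, the response is overdamped.

overdamped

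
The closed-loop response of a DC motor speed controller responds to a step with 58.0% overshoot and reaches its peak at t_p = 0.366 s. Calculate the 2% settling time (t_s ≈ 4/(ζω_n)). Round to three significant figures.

t_s ≈ 2.69 s

From the overshoot, ζ = −ln(OS)/√(π²+ln²(OS)) = 0.171.
t_p = π/ω_d ⇒ ω_d = 8.58 rad/s; then ω_n = ω_d/√(1−ζ²) = 8.71 rad/s.
t_s ≈ 4/(ζω_n) = 4/(0.171·8.71) = 2.69 s.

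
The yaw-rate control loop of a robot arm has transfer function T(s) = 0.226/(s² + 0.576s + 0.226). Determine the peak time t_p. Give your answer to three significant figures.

t_p ≈ 8.31 s

Matching coefficients with s² + 2ζω_n s + ω_n² gives ω_n² = 0.226 ⇒ ω_n = 0.475 rad/s, and ζ = 0.576/(2ω_n) = 0.606.
The damped frequency ω_d = ω_n√(1−ζ²) = 0.378 rad/s. Then t_p = π/ω_d = 8.31 s.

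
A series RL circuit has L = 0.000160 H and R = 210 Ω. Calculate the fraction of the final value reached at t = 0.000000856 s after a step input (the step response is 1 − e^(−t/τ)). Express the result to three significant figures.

y/y_∞ ≈ 0.675

τ = L/R = 0.000160/210 = 0.000000762 s.
y(t)/y_∞ = 1 − e^(−t/τ) = 1 − e^(−0.000000856/0.000000762) = 1 − e^(−1.12) = 0.675.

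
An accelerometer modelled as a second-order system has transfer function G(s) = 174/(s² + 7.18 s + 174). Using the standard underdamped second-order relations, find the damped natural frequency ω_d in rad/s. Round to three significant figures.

ω_n = √174 = 13.2 rad/s; ζ = 7.18/(2·13.2) = 0.272.
ω_d = ω_n√(1−ζ²) = 12.7 rad/s.

ω_d ≈ 12.7 rad/s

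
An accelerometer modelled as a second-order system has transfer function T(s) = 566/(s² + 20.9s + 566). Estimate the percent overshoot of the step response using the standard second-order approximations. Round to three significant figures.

Matching coefficients with s² + 2ζω_n s + ω_n² gives ω_n² = 566 ⇒ ω_n = 23.8 rad/s, and ζ = 20.9/(2ω_n) = 0.439.
%OS = 100·exp(−πζ/√(1−ζ²)) = 21.5%.

%OS ≈ 21.5%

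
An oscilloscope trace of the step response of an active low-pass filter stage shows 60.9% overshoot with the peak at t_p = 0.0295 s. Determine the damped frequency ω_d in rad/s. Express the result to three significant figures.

t_p = π/ω_d, so ω_d = π/0.0295 = 106 rad/s.

ω_d ≈ 106 rad/s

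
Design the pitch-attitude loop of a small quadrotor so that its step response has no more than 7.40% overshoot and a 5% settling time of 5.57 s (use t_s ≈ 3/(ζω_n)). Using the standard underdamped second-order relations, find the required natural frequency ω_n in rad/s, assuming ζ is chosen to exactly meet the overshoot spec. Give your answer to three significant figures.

ω_n ≈ 0.844 rad/s

ζ = −ln(OS)/√(π² + (ln OS)²). With OS = 0.0740, ln OS = −2.604 and ζ = 2.604/4.080 = 0.638.
Then ω_n = 3/(ζ t_s) = 3/(0.638 × 5.57) = 0.844 rad/s.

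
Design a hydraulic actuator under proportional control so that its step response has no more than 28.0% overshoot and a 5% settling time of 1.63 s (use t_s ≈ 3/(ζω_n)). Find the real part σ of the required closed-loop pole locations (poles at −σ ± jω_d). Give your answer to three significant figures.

σ ≈ 1.84

The settling-time spec alone fixes σ = ζω_n = 3/t_s = 3/1.63 = 1.84.
(Overshoot then fixes ζ = 0.376 and hence ω_d = σ·√(1−ζ²)/ζ = 4.54 rad/s.)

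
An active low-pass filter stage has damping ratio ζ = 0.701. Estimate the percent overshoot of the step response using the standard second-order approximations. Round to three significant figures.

%OS ≈ 4.56%

For an underdamped second-order system, %OS = 100·exp(−πζ/√(1−ζ²)).
πζ/√(1−ζ²) = π·0.701/√(1−0.491) = 3.088, so %OS = 100·e^(−3.088) = 4.56%.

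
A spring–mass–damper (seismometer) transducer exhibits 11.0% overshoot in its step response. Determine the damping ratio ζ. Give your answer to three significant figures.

ζ = −ln(OS)/√(π² + (ln OS)²). With OS = 0.110, ln OS = −2.207 and ζ = 2.207/3.839 = 0.575.

ζ ≈ 0.575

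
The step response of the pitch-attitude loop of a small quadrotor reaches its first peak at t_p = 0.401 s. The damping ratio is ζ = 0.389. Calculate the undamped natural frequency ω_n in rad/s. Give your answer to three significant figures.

Peak time t_p = π/ω_d, so ω_d = π/t_p = π/0.401 = 7.83 rad/s.
ω_n = ω_d/√(1−ζ²) = 7.83/√0.849 = 8.50 rad/s.

ω_n ≈ 8.50 rad/s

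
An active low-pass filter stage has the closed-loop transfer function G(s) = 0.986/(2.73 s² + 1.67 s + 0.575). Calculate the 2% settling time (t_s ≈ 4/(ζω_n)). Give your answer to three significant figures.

t_s ≈ 13.1 s

Dividing through by 2.73: denominator becomes s² + 0.6117 s + 0.2106.
So ω_n = √0.2106 = 0.459 rad/s and ζ = 0.6117/(2·0.459) = 0.666.
t_s ≈ 4/(ζω_n) = 13.1 s.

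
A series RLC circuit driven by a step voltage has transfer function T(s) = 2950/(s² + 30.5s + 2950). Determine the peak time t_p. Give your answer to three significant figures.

Matching coefficients with s² + 2ζω_n s + ω_n² gives ω_n² = 2950 ⇒ ω_n = 54.3 rad/s, and ζ = 30.5/(2ω_n) = 0.281.
ω_d = ω_n√(1−ζ²) = 52.1 rad/s. Then t_p = π/ω_d = 0.0603 s.

t_p ≈ 0.0603 s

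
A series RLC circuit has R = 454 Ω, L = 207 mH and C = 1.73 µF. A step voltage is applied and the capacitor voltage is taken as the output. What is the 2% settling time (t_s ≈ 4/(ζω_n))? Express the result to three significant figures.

t_s ≈ 0.00365 s

For a series RLC circuit (capacitor voltage as output), ω_n = 1/√(LC) = 1/√(207 mH · 1.73 µF) = 1670 rad/s.
ζ = (R/2)·√(C/L) = (454/2)·√(1.73 µF/207 mH) = 0.656.
t_s ≈ 4/(ζω_n) = 0.00365 s.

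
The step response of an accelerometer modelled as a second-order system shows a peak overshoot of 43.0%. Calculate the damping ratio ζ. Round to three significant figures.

ζ ≈ 0.259

Inverting the overshoot relation: ζ = |ln 0.430|/√(π² + ln²0.430) = 0.259.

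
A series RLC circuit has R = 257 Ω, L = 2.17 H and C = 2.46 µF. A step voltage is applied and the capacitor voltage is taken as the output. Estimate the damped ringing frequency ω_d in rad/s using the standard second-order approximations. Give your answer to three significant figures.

ω_d ≈ 429 rad/s

For a series RLC circuit (capacitor voltage as output), ω_n = 1/√(LC) = 1/√(2.17 H · 2.46 µF) = 433 rad/s.
ζ = (R/2)·√(C/L) = (257/2)·√(2.46 µF/2.17 H) = 0.137.
The damped frequency ω_d = ω_n√(1−ζ²) = 429 rad/s.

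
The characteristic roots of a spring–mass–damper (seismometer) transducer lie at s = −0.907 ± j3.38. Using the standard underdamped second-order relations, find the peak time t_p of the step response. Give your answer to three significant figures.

t_p ≈ 0.929 s

t_p = π/ω_d with ω_d = 3.38 (the imaginary part), so t_p = 0.929 s.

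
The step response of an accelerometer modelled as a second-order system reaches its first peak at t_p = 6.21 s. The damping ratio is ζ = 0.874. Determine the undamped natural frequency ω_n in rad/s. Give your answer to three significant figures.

Peak time t_p = π/ω_d, so ω_d = π/t_p = π/6.21 = 0.506 rad/s.
ω_n = ω_d/√(1−ζ²) = 0.506/√0.236 = 1.04 rad/s.

ω_n ≈ 1.04 rad/s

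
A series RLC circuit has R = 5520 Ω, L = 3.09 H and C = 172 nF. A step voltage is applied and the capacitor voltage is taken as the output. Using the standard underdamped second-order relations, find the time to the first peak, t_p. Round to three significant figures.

t_p ≈ 0.00302 s

For a series RLC circuit (capacitor voltage as output), ω_n = 1/√(LC) = 1/√(3.09 H · 172 nF) = 1370 rad/s.
ζ = (R/2)·√(C/L) = (5520/2)·√(172 nF/3.09 H) = 0.651.
ω_d = ω_n√(1−ζ²) = 1040 rad/s. t_p = π/ω_d = 0.00302 s.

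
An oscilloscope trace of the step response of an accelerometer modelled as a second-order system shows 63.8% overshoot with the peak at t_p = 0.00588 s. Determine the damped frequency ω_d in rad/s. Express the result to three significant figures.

ω_d ≈ 534 rad/s

t_p = π/ω_d, so ω_d = π/0.00588 = 534 rad/s.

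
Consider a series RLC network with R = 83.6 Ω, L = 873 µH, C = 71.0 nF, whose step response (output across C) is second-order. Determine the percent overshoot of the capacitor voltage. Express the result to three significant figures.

%OS ≈ 27.8%

For a series RLC circuit (capacitor voltage as output), ω_n = 1/√(LC) = 1/√(873 µH · 71.0 nF) = 127000 rad/s.
ζ = (R/2)·√(C/L) = (83.6/2)·√(71.0 nF/873 µH) = 0.377.
%OS = 100 e^{−πζ/√(1−ζ²)} with ζ = 0.377 gives 27.8%.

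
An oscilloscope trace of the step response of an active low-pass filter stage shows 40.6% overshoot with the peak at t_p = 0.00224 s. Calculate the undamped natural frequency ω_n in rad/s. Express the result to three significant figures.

From the overshoot, ζ = −ln(OS)/√(π²+ln²(OS)) = 0.276.
From t_p = π/ω_d, ω_d = π/0.00224 = 1400 rad/s, so ω_n = ω_d/√(1−ζ²) = 1460 rad/s.

ω_n ≈ 1460 rad/s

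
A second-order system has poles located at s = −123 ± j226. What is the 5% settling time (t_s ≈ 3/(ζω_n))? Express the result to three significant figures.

t_s ≈ 0.0244 s

For poles at −σ ± jω_d, ζω_n = σ = 123, so t_s ≈ 3/σ = 0.0244 s.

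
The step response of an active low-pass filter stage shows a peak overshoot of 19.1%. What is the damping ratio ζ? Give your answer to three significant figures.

From %OS = 100·exp(−πζ/√(1−ζ²)), invert to get ζ = −ln(OS)/√(π² + ln²(OS)) with OS = 0.191.
−ln 0.191 = 1.655, so ζ = 1.655/√(π² + 2.741) = 0.466.

ζ ≈ 0.466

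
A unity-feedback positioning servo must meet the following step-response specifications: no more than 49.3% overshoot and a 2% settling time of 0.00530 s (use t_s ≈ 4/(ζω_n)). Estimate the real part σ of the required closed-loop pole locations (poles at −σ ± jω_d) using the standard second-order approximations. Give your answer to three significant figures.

σ ≈ 755

The settling-time spec alone fixes σ = ζω_n = 4/t_s = 4/0.00530 = 755.
(Overshoot then fixes ζ = 0.220 and hence ω_d = σ·√(1−ζ²)/ζ = 3350 rad/s.)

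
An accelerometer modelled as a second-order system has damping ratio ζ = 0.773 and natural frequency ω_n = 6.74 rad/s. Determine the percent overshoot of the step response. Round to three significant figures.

%OS ≈ 2.18%

For an underdamped second-order system, %OS = 100·exp(−πζ/√(1−ζ²)).
πζ/√(1−ζ²) = π·0.773/√(1−0.598) = 3.828, so %OS = 100·e^(−3.828) = 2.18%.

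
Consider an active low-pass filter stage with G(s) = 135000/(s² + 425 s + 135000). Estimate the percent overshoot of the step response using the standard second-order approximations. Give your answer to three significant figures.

%OS ≈ 10.8%

Matching coefficients with s² + 2ζω_n s + ω_n² gives ω_n² = 135000 ⇒ ω_n = 367 rad/s, and ζ = 425/(2ω_n) = 0.578.
%OS = 100·exp(−πζ/√(1−ζ²)) = 10.8%.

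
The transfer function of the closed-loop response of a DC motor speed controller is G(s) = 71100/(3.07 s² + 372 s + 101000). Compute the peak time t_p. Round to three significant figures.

t_p ≈ 0.0184 s

Dividing through by 3.07: denominator becomes s² + 121.2 s + 32900.
So ω_n = √32900 = 181 rad/s and ζ = 121.2/(2·181) = 0.334.
ω_d = 181·√(1 − 0.334²) = 171 rad/s. t_p = π/ω_d = 0.0184 s.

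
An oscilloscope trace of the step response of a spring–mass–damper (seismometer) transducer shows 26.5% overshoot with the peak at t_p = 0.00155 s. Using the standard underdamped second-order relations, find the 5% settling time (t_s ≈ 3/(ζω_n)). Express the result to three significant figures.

The overshoot fixes ζ = −ln(OS)/√(π²+ln²(OS)) = 0.389.
t_p = π/ω_d ⇒ ω_d = 2030 rad/s; then ω_n = ω_d/√(1−ζ²) = 2200 rad/s.
t_s ≈ 3/(ζω_n) = 3/(0.389·2200) = 0.00350 s.

t_s ≈ 0.00350 s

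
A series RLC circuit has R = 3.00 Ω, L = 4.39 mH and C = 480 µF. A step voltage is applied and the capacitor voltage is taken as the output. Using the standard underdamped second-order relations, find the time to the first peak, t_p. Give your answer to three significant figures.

For a series RLC circuit (capacitor voltage as output), ω_n = 1/√(LC) = 1/√(4.39 mH · 480 µF) = 689 rad/s.
ζ = (R/2)·√(C/L) = (3.00/2)·√(480 µF/4.39 mH) = 0.496.
ω_d = ω_n√(1−ζ²) = 598 rad/s. t_p = π/ω_d = 0.00525 s.

t_p ≈ 0.00525 s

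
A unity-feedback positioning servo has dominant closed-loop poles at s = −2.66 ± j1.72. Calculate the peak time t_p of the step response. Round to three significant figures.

t_p = π/ω_d with ω_d = 1.72 (the imaginary part), so t_p = 1.83 s.

t_p ≈ 1.83 s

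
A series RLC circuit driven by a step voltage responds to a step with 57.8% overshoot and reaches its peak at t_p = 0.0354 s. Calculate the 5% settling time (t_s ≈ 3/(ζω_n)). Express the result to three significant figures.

ζ from %OS: ζ = |ln 0.578|/√(π²+ln²0.578) = 0.172.
t_p = π/ω_d ⇒ ω_d = 88.7 rad/s; then ω_n = ω_d/√(1−ζ²) = 90.1 rad/s.
t_s ≈ 3/(ζω_n) = 3/(0.172·90.1) = 0.194 s.

t_s ≈ 0.194 s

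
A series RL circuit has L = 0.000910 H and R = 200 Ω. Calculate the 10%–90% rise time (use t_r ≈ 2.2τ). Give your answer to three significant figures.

τ = L/R = 0.000910/200 = 0.00000455 s.
t_r ≈ 2.2τ = 0.0000100 s.

t_r ≈ 0.0000100 s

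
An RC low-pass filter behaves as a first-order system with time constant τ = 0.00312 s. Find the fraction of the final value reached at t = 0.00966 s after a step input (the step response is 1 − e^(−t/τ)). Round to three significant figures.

y/y_∞ ≈ 0.955

y(t)/y_∞ = 1 − e^(−t/τ) = 1 − e^(−0.00966/0.00312) = 1 − e^(−3.10) = 0.955.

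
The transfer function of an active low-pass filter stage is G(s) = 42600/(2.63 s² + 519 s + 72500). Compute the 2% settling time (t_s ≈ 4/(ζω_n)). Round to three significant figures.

Dividing through by 2.63: denominator becomes s² + 197.3 s + 27570.
So ω_n = √27570 = 166 rad/s and ζ = 197.3/(2·166) = 0.594.
t_s ≈ 4/(ζω_n) = 0.0405 s.

t_s ≈ 0.0405 s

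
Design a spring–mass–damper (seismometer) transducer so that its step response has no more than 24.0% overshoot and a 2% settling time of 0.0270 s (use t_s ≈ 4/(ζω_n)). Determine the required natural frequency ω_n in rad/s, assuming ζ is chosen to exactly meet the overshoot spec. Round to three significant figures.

From %OS = 100·exp(−πζ/√(1−ζ²)), invert to get ζ = −ln(OS)/√(π² + ln²(OS)) with OS = 0.240.
−ln 0.240 = 1.427, so ζ = 1.427/√(π² + 2.037) = 0.414.
Then ω_n = 4/(ζ t_s) = 4/(0.414 × 0.0270) = 358 rad/s.

ω_n ≈ 358 rad/s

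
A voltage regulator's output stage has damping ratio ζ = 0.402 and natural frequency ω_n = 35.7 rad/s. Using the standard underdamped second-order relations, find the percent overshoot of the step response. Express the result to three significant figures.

For an underdamped second-order system, %OS = 100·exp(−πζ/√(1−ζ²)).
πζ/√(1−ζ²) = π·0.402/√(1−0.162) = 1.379, so %OS = 100·e^(−1.379) = 25.2%.

%OS ≈ 25.2%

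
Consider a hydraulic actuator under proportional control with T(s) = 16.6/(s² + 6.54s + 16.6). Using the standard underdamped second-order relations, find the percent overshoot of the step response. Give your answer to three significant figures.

%OS ≈ 1.46%

Comparing the denominator to s² + 2ζω_n s + ω_n²: ω_n = √16.6 = 4.07 rad/s, and 2ζω_n = 6.54 so ζ = 6.54/(2·4.07) = 0.803.
%OS = 100 e^{−πζ/√(1−ζ²)} with ζ = 0.803 gives 1.46%.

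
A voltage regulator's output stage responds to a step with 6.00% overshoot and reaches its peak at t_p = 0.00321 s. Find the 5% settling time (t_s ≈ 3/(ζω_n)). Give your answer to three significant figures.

t_s ≈ 0.00342 s

ζ from %OS: ζ = |ln 0.0600|/√(π²+ln²0.0600) = 0.667.
From t_p = π/ω_d, ω_d = π/0.00321 = 979 rad/s, so ω_n = ω_d/√(1−ζ²) = 1310 rad/s.
t_s ≈ 3/(ζω_n) = 3/(0.667·1310) = 0.00342 s.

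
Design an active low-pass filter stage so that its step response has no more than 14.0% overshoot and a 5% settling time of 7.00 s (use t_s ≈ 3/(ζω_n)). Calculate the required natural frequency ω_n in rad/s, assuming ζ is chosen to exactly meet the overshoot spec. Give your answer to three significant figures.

ω_n ≈ 0.808 rad/s

From %OS = 100·exp(−πζ/√(1−ζ²)), invert to get ζ = −ln(OS)/√(π² + ln²(OS)) with OS = 0.140.
−ln 0.140 = 1.966, so ζ = 1.966/√(π² + 3.866) = 0.531.
From t_s ≈ 3/(ζω_n): ω_n = 3/(ζ·t_s) = 3/(0.531·7.00) = 0.808 rad/s.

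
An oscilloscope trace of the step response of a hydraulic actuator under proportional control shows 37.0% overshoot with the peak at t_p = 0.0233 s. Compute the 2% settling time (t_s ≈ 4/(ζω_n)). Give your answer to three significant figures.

t_s ≈ 0.0937 s

From the overshoot, ζ = −ln(OS)/√(π²+ln²(OS)) = 0.302.
t_p = π/ω_d ⇒ ω_d = 135 rad/s; then ω_n = ω_d/√(1−ζ²) = 141 rad/s.
t_s ≈ 4/(ζω_n) = 4/(0.302·141) = 0.0937 s.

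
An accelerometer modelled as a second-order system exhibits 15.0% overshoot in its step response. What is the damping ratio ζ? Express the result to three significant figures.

ζ = −ln(OS)/√(π² + (ln OS)²). With OS = 0.150, ln OS = −1.897 and ζ = 1.897/3.670 = 0.517.

ζ ≈ 0.517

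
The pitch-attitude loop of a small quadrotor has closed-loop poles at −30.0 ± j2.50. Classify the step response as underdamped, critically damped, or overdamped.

underdamped

Since the poles form a complex-conjugate pair with nonzero imaginary part, the response is underdamped.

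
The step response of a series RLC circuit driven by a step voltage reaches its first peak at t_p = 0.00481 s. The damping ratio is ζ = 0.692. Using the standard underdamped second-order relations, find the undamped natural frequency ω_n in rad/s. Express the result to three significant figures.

ω_n ≈ 905 rad/s

Peak time t_p = π/ω_d, so ω_d = π/t_p = π/0.00481 = 653 rad/s.
ω_n = ω_d/√(1−ζ²) = 653/√0.521 = 905 rad/s.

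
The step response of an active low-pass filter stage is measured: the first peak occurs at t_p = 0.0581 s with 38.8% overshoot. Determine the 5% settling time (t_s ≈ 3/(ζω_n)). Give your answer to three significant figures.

t_s ≈ 0.184 s

The overshoot fixes ζ = −ln(OS)/√(π²+ln²(OS)) = 0.289.
From t_p = π/ω_d, ω_d = π/0.0581 = 54.1 rad/s, so ω_n = ω_d/√(1−ζ²) = 56.5 rad/s.
t_s ≈ 3/(ζω_n) = 3/(0.289·56.5) = 0.184 s.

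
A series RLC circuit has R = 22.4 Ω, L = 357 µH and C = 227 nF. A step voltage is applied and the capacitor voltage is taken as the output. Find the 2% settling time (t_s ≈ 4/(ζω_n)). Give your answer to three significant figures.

For a series RLC circuit (capacitor voltage as output), ω_n = 1/√(LC) = 1/√(357 µH · 227 nF) = 111000 rad/s.
ζ = (R/2)·√(C/L) = (22.4/2)·√(227 nF/357 µH) = 0.282.
t_s ≈ 4/(ζω_n) = 0.000128 s.

t_s ≈ 0.000128 s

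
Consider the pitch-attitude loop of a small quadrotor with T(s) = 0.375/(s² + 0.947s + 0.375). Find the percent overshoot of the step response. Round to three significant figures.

ω_n = √0.375 = 0.612 rad/s; ζ = 0.947/(2·0.612) = 0.773.
%OS = 100·exp(−πζ/√(1−ζ²)) = 2.17%.

%OS ≈ 2.17%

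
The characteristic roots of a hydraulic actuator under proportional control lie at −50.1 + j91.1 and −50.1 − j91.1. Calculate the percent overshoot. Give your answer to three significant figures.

With σ = 50.1, ω_d = 91.1: ω_n = √(σ²+ω_d²) = 104 rad/s, ζ = σ/ω_n = 0.482.
%OS = 100·exp(−πζ/√(1−ζ²)) = 17.8%.

%OS ≈ 17.8%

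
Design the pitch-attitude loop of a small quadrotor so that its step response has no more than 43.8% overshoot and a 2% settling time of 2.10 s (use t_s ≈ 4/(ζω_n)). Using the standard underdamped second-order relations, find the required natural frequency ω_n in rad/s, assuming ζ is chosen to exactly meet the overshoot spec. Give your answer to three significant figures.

ω_n ≈ 7.49 rad/s

ζ = −ln(OS)/√(π² + (ln OS)²). With OS = 0.438, ln OS = −0.8255 and ζ = 0.8255/3.248 = 0.254.
From t_s ≈ 4/(ζω_n): ω_n = 4/(ζ·t_s) = 4/(0.254·2.10) = 7.49 rad/s.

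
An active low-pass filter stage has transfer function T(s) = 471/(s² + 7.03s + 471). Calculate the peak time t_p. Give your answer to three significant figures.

t_p ≈ 0.147 s

Comparing the denominator to s² + 2ζω_n s + ω_n²: ω_n = √471 = 21.7 rad/s, and 2ζω_n = 7.03 so ζ = 7.03/(2·21.7) = 0.162.
ω_d = ω_n√(1−ζ²) = 21.4 rad/s. Then t_p = π/ω_d = 0.147 s.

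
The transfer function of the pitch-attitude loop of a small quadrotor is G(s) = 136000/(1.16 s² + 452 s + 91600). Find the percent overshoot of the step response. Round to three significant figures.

%OS ≈ 4.87%

Dividing through by 1.16: denominator becomes s² + 389.7 s + 78970.
So ω_n = √78970 = 281 rad/s and ζ = 389.7/(2·281) = 0.693.
Overshoot: exp(−π·0.693/√(1−0.693²)) = 0.0487, i.e. 4.87%.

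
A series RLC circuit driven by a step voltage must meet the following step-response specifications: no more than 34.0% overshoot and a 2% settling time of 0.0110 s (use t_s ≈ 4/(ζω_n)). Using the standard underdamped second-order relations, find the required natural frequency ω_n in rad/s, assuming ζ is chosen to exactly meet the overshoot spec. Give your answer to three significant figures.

ω_n ≈ 1120 rad/s

Inverting the overshoot relation: ζ = |ln 0.340|/√(π² + ln²0.340) = 0.325.
Then ω_n = 4/(ζ t_s) = 4/(0.325 × 0.0110) = 1120 rad/s.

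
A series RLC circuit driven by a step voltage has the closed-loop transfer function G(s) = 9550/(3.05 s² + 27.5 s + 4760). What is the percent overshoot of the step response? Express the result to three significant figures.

%OS ≈ 69.7%

Dividing through by 3.05: denominator becomes s² + 9.016 s + 1561.
So ω_n = √1561 = 39.5 rad/s and ζ = 9.016/(2·39.5) = 0.114.
%OS = 100·exp(−πζ/√(1−ζ²)) = 69.7%.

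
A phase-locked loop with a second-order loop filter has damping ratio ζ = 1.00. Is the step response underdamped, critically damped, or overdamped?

Since ζ = 1, the system is critically damped.

critically damped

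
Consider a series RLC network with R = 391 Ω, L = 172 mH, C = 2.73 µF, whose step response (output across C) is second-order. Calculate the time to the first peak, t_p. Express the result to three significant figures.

t_p ≈ 0.00343 s

For a series RLC circuit (capacitor voltage as output), ω_n = 1/√(LC) = 1/√(172 mH · 2.73 µF) = 1460 rad/s.
ζ = (R/2)·√(C/L) = (391/2)·√(2.73 µF/172 mH) = 0.779.
ω_d = ω_n√(1−ζ²) = 915 rad/s. t_p = π/ω_d = 0.00343 s.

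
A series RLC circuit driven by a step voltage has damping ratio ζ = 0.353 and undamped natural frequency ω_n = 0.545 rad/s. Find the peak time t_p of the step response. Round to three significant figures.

t_p ≈ 6.16 s

The damped frequency is ω_d = ω_n√(1−ζ²) = 0.545·√(1−0.125) = 0.510 rad/s.
Peak time t_p = π/ω_d = π/0.510 = 6.16 s.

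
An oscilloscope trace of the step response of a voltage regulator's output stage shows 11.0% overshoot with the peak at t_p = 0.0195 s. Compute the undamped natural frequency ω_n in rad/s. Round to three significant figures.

The overshoot fixes ζ = −ln(OS)/√(π²+ln²(OS)) = 0.575.
From t_p = π/ω_d, ω_d = π/0.0195 = 161 rad/s, so ω_n = ω_d/√(1−ζ²) = 197 rad/s.

ω_n ≈ 197 rad/s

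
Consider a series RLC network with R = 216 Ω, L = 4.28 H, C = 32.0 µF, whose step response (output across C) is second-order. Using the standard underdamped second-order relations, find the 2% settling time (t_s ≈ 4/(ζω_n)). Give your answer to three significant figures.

t_s ≈ 0.159 s

For a series RLC circuit (capacitor voltage as output), ω_n = 1/√(LC) = 1/√(4.28 H · 32.0 µF) = 85.4 rad/s.
ζ = (R/2)·√(C/L) = (216/2)·√(32.0 µF/4.28 H) = 0.295.
t_s ≈ 4/(ζω_n) = 0.159 s.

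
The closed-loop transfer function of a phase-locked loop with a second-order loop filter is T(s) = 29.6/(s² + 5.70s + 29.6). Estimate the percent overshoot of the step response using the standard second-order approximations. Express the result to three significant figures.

%OS ≈ 14.5%

ω_n = √29.6 = 5.44 rad/s; ζ = 5.70/(2·5.44) = 0.524.
%OS = 100 e^{−πζ/√(1−ζ²)} with ζ = 0.524 gives 14.5%.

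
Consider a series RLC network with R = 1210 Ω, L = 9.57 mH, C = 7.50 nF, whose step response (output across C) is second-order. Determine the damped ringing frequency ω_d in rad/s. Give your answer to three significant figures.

For a series RLC circuit (capacitor voltage as output), ω_n = 1/√(LC) = 1/√(9.57 mH · 7.50 nF) = 118000 rad/s.
ζ = (R/2)·√(C/L) = (1210/2)·√(7.50 nF/9.57 mH) = 0.536.
The damped frequency ω_d = ω_n√(1−ζ²) = 99700 rad/s.

ω_d ≈ 99700 rad/s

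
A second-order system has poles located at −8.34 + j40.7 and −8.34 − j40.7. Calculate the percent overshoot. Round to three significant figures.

|pole| = ω_n = √(8.34² + 40.7²) = 41.5 rad/s; ζ = cos θ = σ/ω_n = 0.201.
%OS = 100·exp(−πζ/√(1−ζ²)) = 52.5%.

%OS ≈ 52.5%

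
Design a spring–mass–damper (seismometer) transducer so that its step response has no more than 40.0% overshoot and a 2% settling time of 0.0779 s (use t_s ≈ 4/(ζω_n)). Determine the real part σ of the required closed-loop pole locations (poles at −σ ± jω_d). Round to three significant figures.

σ ≈ 51.3

The settling-time spec alone fixes σ = ζω_n = 4/t_s = 4/0.0779 = 51.3.
(Overshoot then fixes ζ = 0.280 and hence ω_d = σ·√(1−ζ²)/ζ = 176 rad/s.)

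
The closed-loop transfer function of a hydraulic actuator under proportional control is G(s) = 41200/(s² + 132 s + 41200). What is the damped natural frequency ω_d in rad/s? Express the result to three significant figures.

ω_d ≈ 192 rad/s

ω_n = √41200 = 203 rad/s; ζ = 132/(2·203) = 0.325.
The damped frequency ω_d = ω_n√(1−ζ²) = 192 rad/s.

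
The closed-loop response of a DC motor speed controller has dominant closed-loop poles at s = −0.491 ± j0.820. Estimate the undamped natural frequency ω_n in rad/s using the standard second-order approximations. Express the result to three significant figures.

The poles are at −σ ± jω_d with σ = 0.491 and ω_d = 0.820, so ω_n = √(σ²+ω_d²) = 0.956 rad/s and ζ = σ/ω_n = 0.514.

ω_n ≈ 0.956 rad/s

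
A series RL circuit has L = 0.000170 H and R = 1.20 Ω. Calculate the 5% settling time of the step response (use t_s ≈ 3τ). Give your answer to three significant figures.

τ = L/R = 0.000170/1.20 = 0.000142 s.
t_s ≈ 3τ = 0.000425 s.

t_s ≈ 0.000425 s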